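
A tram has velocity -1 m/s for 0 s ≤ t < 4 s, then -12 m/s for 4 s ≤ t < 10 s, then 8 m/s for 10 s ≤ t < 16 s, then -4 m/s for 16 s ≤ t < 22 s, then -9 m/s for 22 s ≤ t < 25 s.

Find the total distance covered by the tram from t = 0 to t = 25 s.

Distance (not displacement) is the total path length: add the absolute areas under v-t.
0–4 s: |-1| × 4 = 4 m
4–10 s: |-12| × 6 = 72 m
10–16 s: |8| × 6 = 48 m
16–22 s: |-4| × 6 = 24 m
22–25 s: |-9| × 3 = 27 m
Total distance = 175 m

175 m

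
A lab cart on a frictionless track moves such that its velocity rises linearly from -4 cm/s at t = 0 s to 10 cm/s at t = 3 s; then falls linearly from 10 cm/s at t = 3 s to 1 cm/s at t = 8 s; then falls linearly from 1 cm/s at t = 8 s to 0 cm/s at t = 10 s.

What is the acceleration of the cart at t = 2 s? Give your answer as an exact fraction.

Acceleration is the slope of the v-t graph on 0–3 s: (10 − -4)/(3 − 0) = 14/3 cm/s².

14/3 cm/s²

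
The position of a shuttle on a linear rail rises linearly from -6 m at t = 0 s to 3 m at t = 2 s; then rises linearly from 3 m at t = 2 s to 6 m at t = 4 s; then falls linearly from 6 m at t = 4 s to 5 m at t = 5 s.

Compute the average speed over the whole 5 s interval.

Average speed = (total path length)/(elapsed time); on a piecewise-linear x-t graph the path length is Σ|Δx|.
0–2 s: |Δx| = |3 − -6| = 9 m
2–4 s: |Δx| = |6 − 3| = 3 m
4–5 s: |Δx| = |5 − 6| = 1 m
Total path = 13 m; average speed = 13/5 = 2.6 m/s.

2.6 m/s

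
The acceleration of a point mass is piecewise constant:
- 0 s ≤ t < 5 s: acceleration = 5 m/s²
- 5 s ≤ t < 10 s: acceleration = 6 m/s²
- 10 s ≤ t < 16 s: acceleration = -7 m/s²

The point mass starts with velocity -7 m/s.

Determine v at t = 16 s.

6 m/s

Δv equals the area under the a-t graph; then v = v₀ + Δv.
0–5 s: 5 × 5 = 25 m/s
5–10 s: 6 × 5 = 30 m/s
10–16 s: -7 × 6 = -42 m/s
Δv = 13 m/s, so v(16) = -7 + (13) = 6 m/s.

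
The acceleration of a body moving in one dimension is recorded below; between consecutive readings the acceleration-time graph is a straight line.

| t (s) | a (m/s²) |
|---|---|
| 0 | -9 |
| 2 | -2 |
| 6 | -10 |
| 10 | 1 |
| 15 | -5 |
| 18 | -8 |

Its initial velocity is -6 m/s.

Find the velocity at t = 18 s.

-88.5 m/s

Δv equals the area under the a-t graph; then v = v₀ + Δv.
0–2 s: ½(-9 + -2)(2) = -11 m/s
2–6 s: ½(-2 + -10)(4) = -24 m/s
6–10 s: ½(-10 + 1)(4) = -18 m/s
10–15 s: ½(1 + -5)(5) = -10 m/s
15–18 s: ½(-5 + -8)(3) = -19.5 m/s
Δv = -82.5 m/s, so v(18) = -6 + (-82.5) = -88.5 m/s.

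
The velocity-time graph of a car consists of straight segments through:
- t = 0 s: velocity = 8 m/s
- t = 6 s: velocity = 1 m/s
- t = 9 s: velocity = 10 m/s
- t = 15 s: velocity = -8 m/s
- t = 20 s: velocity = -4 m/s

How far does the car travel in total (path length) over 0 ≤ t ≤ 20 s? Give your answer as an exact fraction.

605/6 m

Total distance travelled is ∫|v| dt — sum the magnitudes of each area piece.
0–6 s: |½(8 + 1)(6)| = 27 m
6–9 s: |½(1 + 10)(3)| = 16.5 m
9–15 s: v = 0 at t = 37/3 s; triangle areas 50/3 + 32/3 = 82/3 m
15–20 s: |½(-8 + -4)(5)| = 30 m
Total distance = 605/6 m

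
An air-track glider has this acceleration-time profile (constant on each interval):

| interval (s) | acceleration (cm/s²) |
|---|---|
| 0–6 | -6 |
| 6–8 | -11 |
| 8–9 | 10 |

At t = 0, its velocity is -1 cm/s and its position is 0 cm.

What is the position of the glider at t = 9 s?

On each constant-a segment, Δv = aΔt and Δx = v₀Δt + ½aΔt²; chain segment to segment.
0–6 s: v starts -1 cm/s; Δx = -1·6 + ½·-6·6² = -114 cm; v ends -37 cm/s.
6–8 s: v starts -37 cm/s; Δx = -37·2 + ½·-11·2² = -96 cm; v ends -59 cm/s.
8–9 s: v starts -59 cm/s; Δx = -59·1 + ½·10·1² = -54 cm; v ends -49 cm/s.
x(9) = 0 + Σ Δx = -264 cm.

-264 cm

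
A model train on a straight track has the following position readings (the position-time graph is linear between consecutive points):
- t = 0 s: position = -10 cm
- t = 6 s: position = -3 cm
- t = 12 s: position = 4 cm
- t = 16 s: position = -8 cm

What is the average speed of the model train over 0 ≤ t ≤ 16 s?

1.625 cm/s

Average speed = (total path length)/(elapsed time); on a piecewise-linear x-t graph the path length is Σ|Δx|.
0–6 s: |Δx| = |-3 − -10| = 7 cm
6–12 s: |Δx| = |4 − -3| = 7 cm
12–16 s: |Δx| = |-8 − 4| = 12 cm
Total path = 26 cm; average speed = 26/16 = 1.625 cm/s.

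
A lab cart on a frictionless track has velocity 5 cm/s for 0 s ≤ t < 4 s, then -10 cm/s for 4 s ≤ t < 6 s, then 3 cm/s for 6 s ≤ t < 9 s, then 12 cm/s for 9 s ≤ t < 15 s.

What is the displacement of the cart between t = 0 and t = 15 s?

Net displacement equals the area under the velocity-time graph (areas below the axis count negative).
0–4 s: 5 × 4 = 20 cm
4–6 s: -10 × 2 = -20 cm
6–9 s: 3 × 3 = 9 cm
9–15 s: 12 × 6 = 72 cm
Net displacement = 81 cm

81 cm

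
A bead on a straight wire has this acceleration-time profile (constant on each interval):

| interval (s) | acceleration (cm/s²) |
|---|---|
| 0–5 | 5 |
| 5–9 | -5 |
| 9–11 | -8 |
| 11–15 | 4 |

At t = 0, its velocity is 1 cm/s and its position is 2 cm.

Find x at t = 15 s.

On each constant-a segment, Δv = aΔt and Δx = v₀Δt + ½aΔt²; chain segment to segment.
0–5 s: v starts 1 cm/s; Δx = 1·5 + ½·5·5² = 67.5 cm; v ends 26 cm/s.
5–9 s: v starts 26 cm/s; Δx = 26·4 + ½·-5·4² = 64 cm; v ends 6 cm/s.
9–11 s: v starts 6 cm/s; Δx = 6·2 + ½·-8·2² = -4 cm; v ends -10 cm/s.
11–15 s: v starts -10 cm/s; Δx = -10·4 + ½·4·4² = -8 cm; v ends 6 cm/s.
x(15) = 2 + Σ Δx = 121.5 cm.

121.5 cm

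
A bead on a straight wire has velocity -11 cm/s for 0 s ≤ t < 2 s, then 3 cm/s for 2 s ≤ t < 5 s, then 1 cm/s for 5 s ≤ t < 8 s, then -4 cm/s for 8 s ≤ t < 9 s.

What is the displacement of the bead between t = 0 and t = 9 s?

Net displacement equals the area under the velocity-time graph (areas below the axis count negative).
0–2 s: -11 × 2 = -22 cm
2–5 s: 3 × 3 = 9 cm
5–8 s: 1 × 3 = 3 cm
8–9 s: -4 × 1 = -4 cm
Net displacement = -14 cm

-14 cm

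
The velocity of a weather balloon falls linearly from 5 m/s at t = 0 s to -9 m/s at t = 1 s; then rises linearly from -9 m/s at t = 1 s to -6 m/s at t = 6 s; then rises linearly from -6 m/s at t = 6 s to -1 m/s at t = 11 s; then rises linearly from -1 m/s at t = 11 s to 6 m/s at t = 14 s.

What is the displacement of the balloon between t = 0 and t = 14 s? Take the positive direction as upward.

Displacement is the signed area under the v-t curve.
0–1 s: ½(5 + -9)(1) = -2 m
1–6 s: ½(-9 + -6)(5) = -37.5 m
6–11 s: ½(-6 + -1)(5) = -17.5 m
11–14 s: ½(-1 + 6)(3) = 7.5 m
Net displacement = -49.5 m

-49.5 m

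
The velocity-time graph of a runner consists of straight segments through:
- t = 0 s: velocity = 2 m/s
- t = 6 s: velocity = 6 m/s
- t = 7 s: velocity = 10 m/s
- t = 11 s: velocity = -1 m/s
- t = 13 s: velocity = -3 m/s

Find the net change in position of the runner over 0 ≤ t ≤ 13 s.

Net displacement equals the area under the velocity-time graph (areas below the axis count negative).
0–6 s: ½(2 + 6)(6) = 24 m
6–7 s: ½(6 + 10)(1) = 8 m
7–11 s: ½(10 + -1)(4) = 18 m
11–13 s: ½(-1 + -3)(2) = -4 m
Net displacement = 46 m

46 m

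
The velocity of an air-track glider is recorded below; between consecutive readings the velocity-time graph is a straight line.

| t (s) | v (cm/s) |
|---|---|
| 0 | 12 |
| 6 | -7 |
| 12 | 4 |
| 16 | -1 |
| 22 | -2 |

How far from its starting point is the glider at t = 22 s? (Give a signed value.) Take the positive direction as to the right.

3 cm

Net displacement equals the area under the velocity-time graph (areas below the axis count negative).
0–6 s: ½(12 + -7)(6) = 15 cm
6–12 s: ½(-7 + 4)(6) = -9 cm
12–16 s: ½(4 + -1)(4) = 6 cm
16–22 s: ½(-1 + -2)(6) = -9 cm
Net displacement = 3 cm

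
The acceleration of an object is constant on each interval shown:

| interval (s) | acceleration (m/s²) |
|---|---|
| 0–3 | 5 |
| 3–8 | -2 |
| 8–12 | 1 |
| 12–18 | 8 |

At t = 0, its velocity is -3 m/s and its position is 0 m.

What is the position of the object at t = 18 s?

244.5 m

On each constant-a segment, Δv = aΔt and Δx = v₀Δt + ½aΔt²; chain segment to segment.
0–3 s: v starts -3 m/s; Δx = -3·3 + ½·5·3² = 13.5 m; v ends 12 m/s.
3–8 s: v starts 12 m/s; Δx = 12·5 + ½·-2·5² = 35 m; v ends 2 m/s.
8–12 s: v starts 2 m/s; Δx = 2·4 + ½·1·4² = 16 m; v ends 6 m/s.
12–18 s: v starts 6 m/s; Δx = 6·6 + ½·8·6² = 180 m; v ends 54 m/s.
x(18) = 0 + Σ Δx = 244.5 m.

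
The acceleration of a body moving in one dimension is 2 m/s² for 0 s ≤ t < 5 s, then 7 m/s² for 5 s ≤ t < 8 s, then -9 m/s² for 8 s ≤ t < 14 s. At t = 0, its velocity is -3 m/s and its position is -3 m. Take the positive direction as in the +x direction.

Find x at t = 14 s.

65.5 m

On each constant-a segment, Δv = aΔt and Δx = v₀Δt + ½aΔt²; chain segment to segment.
0–5 s: v starts -3 m/s; Δx = -3·5 + ½·2·5² = 10 m; v ends 7 m/s.
5–8 s: v starts 7 m/s; Δx = 7·3 + ½·7·3² = 52.5 m; v ends 28 m/s.
8–14 s: v starts 28 m/s; Δx = 28·6 + ½·-9·6² = 6 m; v ends -26 m/s.
x(14) = -3 + Σ Δx = 65.5 m.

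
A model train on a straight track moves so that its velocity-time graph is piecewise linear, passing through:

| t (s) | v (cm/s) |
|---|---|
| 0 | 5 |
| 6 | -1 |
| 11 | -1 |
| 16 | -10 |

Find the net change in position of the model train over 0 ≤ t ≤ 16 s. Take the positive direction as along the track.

-20.5 cm

Net displacement equals the area under the velocity-time graph (areas below the axis count negative).
0–6 s: ½(5 + -1)(6) = 12 cm
6–11 s: -1 × 5 = -5 cm
11–16 s: ½(-1 + -10)(5) = -27.5 cm
Net displacement = -20.5 cm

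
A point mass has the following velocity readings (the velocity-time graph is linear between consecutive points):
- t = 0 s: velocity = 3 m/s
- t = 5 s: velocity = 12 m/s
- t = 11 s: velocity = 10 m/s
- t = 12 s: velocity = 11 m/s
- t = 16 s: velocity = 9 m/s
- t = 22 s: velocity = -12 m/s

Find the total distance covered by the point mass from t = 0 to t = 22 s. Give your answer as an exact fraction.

1303/7 m

Total distance travelled is ∫|v| dt — sum the magnitudes of each area piece.
0–5 s: |½(3 + 12)(5)| = 37.5 m
5–11 s: |½(12 + 10)(6)| = 66 m
11–12 s: |½(10 + 11)(1)| = 10.5 m
12–16 s: |½(11 + 9)(4)| = 40 m
16–22 s: v = 0 at t = 130/7 s; triangle areas 81/7 + 144/7 = 225/7 m
Total distance = 1303/7 m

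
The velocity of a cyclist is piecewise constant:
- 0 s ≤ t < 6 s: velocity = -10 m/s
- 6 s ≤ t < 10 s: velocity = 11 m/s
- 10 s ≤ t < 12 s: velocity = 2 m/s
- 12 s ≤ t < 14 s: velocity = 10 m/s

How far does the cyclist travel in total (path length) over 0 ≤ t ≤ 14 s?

128 m

Total distance travelled is ∫|v| dt — sum the magnitudes of each area piece.
0–6 s: |-10| × 6 = 60 m
6–10 s: |11| × 4 = 44 m
10–12 s: |2| × 2 = 4 m
12–14 s: |10| × 2 = 20 m
Total distance = 128 m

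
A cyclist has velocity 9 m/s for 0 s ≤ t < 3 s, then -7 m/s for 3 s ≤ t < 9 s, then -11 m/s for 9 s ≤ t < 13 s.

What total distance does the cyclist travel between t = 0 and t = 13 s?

Total distance travelled is ∫|v| dt — sum the magnitudes of each area piece.
0–3 s: |9| × 3 = 27 m
3–9 s: |-7| × 6 = 42 m
9–13 s: |-11| × 4 = 44 m
Total distance = 113 m

113 m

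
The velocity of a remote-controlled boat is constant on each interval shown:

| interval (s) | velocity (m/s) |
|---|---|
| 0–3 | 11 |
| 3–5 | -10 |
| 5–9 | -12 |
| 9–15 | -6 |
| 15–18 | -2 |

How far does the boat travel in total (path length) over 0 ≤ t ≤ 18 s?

143 m

Total distance travelled is ∫|v| dt — sum the magnitudes of each area piece.
0–3 s: |11| × 3 = 33 m
3–5 s: |-10| × 2 = 20 m
5–9 s: |-12| × 4 = 48 m
9–15 s: |-6| × 6 = 36 m
15–18 s: |-2| × 3 = 6 m
Total distance = 143 m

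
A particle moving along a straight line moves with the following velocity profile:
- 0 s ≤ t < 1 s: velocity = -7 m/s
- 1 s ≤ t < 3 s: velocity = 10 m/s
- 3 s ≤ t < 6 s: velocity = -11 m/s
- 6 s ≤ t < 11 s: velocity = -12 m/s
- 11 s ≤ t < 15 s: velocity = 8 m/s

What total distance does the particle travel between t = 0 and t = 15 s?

Distance (not displacement) is the total path length: add the absolute areas under v-t.
0–1 s: |-7| × 1 = 7 m
1–3 s: |10| × 2 = 20 m
3–6 s: |-11| × 3 = 33 m
6–11 s: |-12| × 5 = 60 m
11–15 s: |8| × 4 = 32 m
Total distance = 152 m

152 m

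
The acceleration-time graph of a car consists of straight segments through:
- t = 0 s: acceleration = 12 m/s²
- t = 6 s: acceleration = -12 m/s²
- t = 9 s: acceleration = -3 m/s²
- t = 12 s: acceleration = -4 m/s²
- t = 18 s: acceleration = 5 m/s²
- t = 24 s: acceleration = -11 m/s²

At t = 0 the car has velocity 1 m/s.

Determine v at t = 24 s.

-47 m/s

Δv equals the area under the a-t graph; then v = v₀ + Δv.
0–6 s: ½(12 + -12)(6) = 0 m/s
6–9 s: ½(-12 + -3)(3) = -22.5 m/s
9–12 s: ½(-3 + -4)(3) = -10.5 m/s
12–18 s: ½(-4 + 5)(6) = 3 m/s
18–24 s: ½(5 + -11)(6) = -18 m/s
Δv = -48 m/s, so v(24) = 1 + (-48) = -47 m/s.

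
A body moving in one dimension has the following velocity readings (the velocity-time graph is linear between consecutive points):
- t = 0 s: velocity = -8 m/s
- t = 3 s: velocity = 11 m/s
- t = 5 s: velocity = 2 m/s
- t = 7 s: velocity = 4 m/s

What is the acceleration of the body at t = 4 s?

Acceleration is the slope of the v-t graph on 3–5 s: (2 − 11)/(5 − 3) = -4.5 m/s².

-4.5 m/s²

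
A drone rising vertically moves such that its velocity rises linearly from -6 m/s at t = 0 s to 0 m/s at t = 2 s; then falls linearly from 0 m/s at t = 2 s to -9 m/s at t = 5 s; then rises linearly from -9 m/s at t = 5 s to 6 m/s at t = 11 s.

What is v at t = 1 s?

On 0–2 s the graph is linear from -6 to 0 m/s: v(1) = -6 + (0 − -6)·(1 − 0)/(2 − 0) = -3 m/s.

-3 m/s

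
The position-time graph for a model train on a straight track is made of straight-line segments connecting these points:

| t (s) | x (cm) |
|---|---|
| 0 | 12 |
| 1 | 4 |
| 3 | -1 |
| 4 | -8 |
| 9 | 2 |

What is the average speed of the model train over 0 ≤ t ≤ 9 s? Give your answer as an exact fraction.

Average speed = (total path length)/(elapsed time); on a piecewise-linear x-t graph the path length is Σ|Δx|.
0–1 s: |Δx| = |4 − 12| = 8 cm
1–3 s: |Δx| = |-1 − 4| = 5 cm
3–4 s: |Δx| = |-8 − -1| = 7 cm
4–9 s: |Δx| = |2 − -8| = 10 cm
Total path = 30 cm; average speed = 30/9 = 10/3 cm/s.

10/3 cm/s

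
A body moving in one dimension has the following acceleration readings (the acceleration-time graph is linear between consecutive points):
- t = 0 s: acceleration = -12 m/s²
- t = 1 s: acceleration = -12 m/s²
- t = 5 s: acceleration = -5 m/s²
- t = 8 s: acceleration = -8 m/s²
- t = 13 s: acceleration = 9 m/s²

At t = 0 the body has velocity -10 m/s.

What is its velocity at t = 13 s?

Δv equals the area under the a-t graph; then v = v₀ + Δv.
0–1 s: -12 × 1 = -12 m/s
1–5 s: ½(-12 + -5)(4) = -34 m/s
5–8 s: ½(-5 + -8)(3) = -19.5 m/s
8–13 s: ½(-8 + 9)(5) = 2.5 m/s
Δv = -63 m/s, so v(13) = -10 + (-63) = -73 m/s.

-73 m/s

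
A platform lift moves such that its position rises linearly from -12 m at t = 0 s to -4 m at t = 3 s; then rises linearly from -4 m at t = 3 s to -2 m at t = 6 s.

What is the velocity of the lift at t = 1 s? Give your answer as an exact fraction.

Velocity is the slope of the x-t graph on 0–3 s: (-4 − -12)/(3 − 0) = 8/3 m/s.

8/3 m/s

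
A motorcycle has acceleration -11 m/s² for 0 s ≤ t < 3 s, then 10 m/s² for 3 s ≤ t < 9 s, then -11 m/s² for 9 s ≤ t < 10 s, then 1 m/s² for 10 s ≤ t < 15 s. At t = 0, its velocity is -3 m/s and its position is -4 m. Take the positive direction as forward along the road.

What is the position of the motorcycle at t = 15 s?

-2.5 m

On each constant-a segment, Δv = aΔt and Δx = v₀Δt + ½aΔt²; chain segment to segment.
0–3 s: v starts -3 m/s; Δx = -3·3 + ½·-11·3² = -58.5 m; v ends -36 m/s.
3–9 s: v starts -36 m/s; Δx = -36·6 + ½·10·6² = -36 m; v ends 24 m/s.
9–10 s: v starts 24 m/s; Δx = 24·1 + ½·-11·1² = 18.5 m; v ends 13 m/s.
10–15 s: v starts 13 m/s; Δx = 13·5 + ½·1·5² = 77.5 m; v ends 18 m/s.
x(15) = -4 + Σ Δx = -2.5 m.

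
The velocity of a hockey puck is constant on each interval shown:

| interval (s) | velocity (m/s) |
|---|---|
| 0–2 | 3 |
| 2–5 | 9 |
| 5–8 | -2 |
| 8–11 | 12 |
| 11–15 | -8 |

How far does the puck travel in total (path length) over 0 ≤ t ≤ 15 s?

Total distance travelled is ∫|v| dt — sum the magnitudes of each area piece.
0–2 s: |3| × 2 = 6 m
2–5 s: |9| × 3 = 27 m
5–8 s: |-2| × 3 = 6 m
8–11 s: |12| × 3 = 36 m
11–15 s: |-8| × 4 = 32 m
Total distance = 107 m

107 m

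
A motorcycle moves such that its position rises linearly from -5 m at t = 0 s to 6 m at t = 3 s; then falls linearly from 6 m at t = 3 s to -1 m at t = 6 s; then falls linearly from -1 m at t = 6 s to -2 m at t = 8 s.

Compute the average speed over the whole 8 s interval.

2.375 m/s

Average speed = (total path length)/(elapsed time); on a piecewise-linear x-t graph the path length is Σ|Δx|.
0–3 s: |Δx| = |6 − -5| = 11 m
3–6 s: |Δx| = |-1 − 6| = 7 m
6–8 s: |Δx| = |-2 − -1| = 1 m
Total path = 19 m; average speed = 19/8 = 2.375 m/s.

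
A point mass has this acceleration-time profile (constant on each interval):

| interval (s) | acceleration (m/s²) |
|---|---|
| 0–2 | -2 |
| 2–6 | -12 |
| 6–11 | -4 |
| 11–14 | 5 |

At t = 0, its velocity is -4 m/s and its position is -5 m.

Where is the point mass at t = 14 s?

-680.5 m

On each constant-a segment, Δv = aΔt and Δx = v₀Δt + ½aΔt²; chain segment to segment.
0–2 s: v starts -4 m/s; Δx = -4·2 + ½·-2·2² = -12 m; v ends -8 m/s.
2–6 s: v starts -8 m/s; Δx = -8·4 + ½·-12·4² = -128 m; v ends -56 m/s.
6–11 s: v starts -56 m/s; Δx = -56·5 + ½·-4·5² = -330 m; v ends -76 m/s.
11–14 s: v starts -76 m/s; Δx = -76·3 + ½·5·3² = -205.5 m; v ends -61 m/s.
x(14) = -5 + Σ Δx = -680.5 m.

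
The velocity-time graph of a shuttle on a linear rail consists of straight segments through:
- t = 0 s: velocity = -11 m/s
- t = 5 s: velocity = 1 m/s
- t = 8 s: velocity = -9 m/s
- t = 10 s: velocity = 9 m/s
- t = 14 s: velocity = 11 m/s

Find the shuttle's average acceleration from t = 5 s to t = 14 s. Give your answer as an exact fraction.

10/9 m/s²

Average acceleration = Δv/Δt = (11 − 1)/(14 − 5) = 10/9 m/s².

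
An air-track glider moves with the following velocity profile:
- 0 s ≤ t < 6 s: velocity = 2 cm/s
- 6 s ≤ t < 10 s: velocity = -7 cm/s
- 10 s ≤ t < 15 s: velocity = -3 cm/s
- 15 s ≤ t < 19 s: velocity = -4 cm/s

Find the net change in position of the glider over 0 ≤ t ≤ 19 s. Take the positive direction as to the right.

-47 cm

Net displacement equals the area under the velocity-time graph (areas below the axis count negative).
0–6 s: 2 × 6 = 12 cm
6–10 s: -7 × 4 = -28 cm
10–15 s: -3 × 5 = -15 cm
15–19 s: -4 × 4 = -16 cm
Net displacement = -47 cm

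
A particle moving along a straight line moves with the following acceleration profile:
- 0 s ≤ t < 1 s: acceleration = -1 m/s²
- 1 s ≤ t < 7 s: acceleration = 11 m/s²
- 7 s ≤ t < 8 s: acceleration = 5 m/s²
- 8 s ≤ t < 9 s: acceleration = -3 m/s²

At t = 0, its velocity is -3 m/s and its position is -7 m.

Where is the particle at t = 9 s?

293.5 m

On each constant-a segment, Δv = aΔt and Δx = v₀Δt + ½aΔt²; chain segment to segment.
0–1 s: v starts -3 m/s; Δx = -3·1 + ½·-1·1² = -3.5 m; v ends -4 m/s.
1–7 s: v starts -4 m/s; Δx = -4·6 + ½·11·6² = 174 m; v ends 62 m/s.
7–8 s: v starts 62 m/s; Δx = 62·1 + ½·5·1² = 64.5 m; v ends 67 m/s.
8–9 s: v starts 67 m/s; Δx = 67·1 + ½·-3·1² = 65.5 m; v ends 64 m/s.
x(9) = -7 + Σ Δx = 293.5 m.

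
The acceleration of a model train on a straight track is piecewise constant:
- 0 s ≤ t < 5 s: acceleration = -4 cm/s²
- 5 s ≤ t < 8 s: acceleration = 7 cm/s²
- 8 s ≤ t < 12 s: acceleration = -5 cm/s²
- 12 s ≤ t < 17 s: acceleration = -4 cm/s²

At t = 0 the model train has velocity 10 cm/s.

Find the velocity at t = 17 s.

Δv equals the area under the a-t graph; then v = v₀ + Δv.
0–5 s: -4 × 5 = -20 cm/s
5–8 s: 7 × 3 = 21 cm/s
8–12 s: -5 × 4 = -20 cm/s
12–17 s: -4 × 5 = -20 cm/s
Δv = -39 cm/s, so v(17) = 10 + (-39) = -29 cm/s.

-29 cm/s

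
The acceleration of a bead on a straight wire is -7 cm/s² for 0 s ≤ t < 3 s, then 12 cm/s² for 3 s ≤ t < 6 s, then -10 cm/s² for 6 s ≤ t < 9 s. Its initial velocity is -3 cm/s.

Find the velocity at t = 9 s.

Δv equals the area under the a-t graph; then v = v₀ + Δv.
0–3 s: -7 × 3 = -21 cm/s
3–6 s: 12 × 3 = 36 cm/s
6–9 s: -10 × 3 = -30 cm/s
Δv = -15 cm/s, so v(9) = -3 + (-15) = -18 cm/s.

-18 cm/s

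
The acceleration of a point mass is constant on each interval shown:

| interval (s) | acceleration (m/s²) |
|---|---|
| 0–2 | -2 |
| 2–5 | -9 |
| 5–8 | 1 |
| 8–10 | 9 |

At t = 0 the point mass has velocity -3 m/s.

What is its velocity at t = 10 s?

Δv equals the area under the a-t graph; then v = v₀ + Δv.
0–2 s: -2 × 2 = -4 m/s
2–5 s: -9 × 3 = -27 m/s
5–8 s: 1 × 3 = 3 m/s
8–10 s: 9 × 2 = 18 m/s
Δv = -10 m/s, so v(10) = -3 + (-10) = -13 m/s.

-13 m/s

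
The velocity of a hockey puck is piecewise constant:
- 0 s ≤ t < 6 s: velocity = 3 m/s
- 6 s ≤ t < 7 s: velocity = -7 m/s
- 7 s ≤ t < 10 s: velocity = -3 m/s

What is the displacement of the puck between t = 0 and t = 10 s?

2 m

Net displacement equals the area under the velocity-time graph (areas below the axis count negative).
0–6 s: 3 × 6 = 18 m
6–7 s: -7 × 1 = -7 m
7–10 s: -3 × 3 = -9 m
Net displacement = 2 m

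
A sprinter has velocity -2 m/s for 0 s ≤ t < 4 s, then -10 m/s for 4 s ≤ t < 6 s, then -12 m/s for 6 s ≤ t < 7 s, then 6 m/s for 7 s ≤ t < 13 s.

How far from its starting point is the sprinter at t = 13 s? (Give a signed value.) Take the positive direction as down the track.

-4 m

Displacement is the signed area under the v-t curve.
0–4 s: -2 × 4 = -8 m
4–6 s: -10 × 2 = -20 m
6–7 s: -12 × 1 = -12 m
7–13 s: 6 × 6 = 36 m
Net displacement = -4 m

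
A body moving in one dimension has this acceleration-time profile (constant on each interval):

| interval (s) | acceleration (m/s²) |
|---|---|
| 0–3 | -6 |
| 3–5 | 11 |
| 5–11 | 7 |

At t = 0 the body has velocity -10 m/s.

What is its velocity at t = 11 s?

36 m/s

Δv equals the area under the a-t graph; then v = v₀ + Δv.
0–3 s: -6 × 3 = -18 m/s
3–5 s: 11 × 2 = 22 m/s
5–11 s: 7 × 6 = 42 m/s
Δv = 46 m/s, so v(11) = -10 + (46) = 36 m/s.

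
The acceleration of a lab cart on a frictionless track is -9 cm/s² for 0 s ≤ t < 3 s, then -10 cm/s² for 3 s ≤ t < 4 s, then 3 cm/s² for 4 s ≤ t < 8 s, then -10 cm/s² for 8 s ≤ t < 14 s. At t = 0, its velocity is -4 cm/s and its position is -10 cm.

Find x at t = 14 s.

-592.5 cm

On each constant-a segment, Δv = aΔt and Δx = v₀Δt + ½aΔt²; chain segment to segment.
0–3 s: v starts -4 cm/s; Δx = -4·3 + ½·-9·3² = -52.5 cm; v ends -31 cm/s.
3–4 s: v starts -31 cm/s; Δx = -31·1 + ½·-10·1² = -36 cm; v ends -41 cm/s.
4–8 s: v starts -41 cm/s; Δx = -41·4 + ½·3·4² = -140 cm; v ends -29 cm/s.
8–14 s: v starts -29 cm/s; Δx = -29·6 + ½·-10·6² = -354 cm; v ends -89 cm/s.
x(14) = -10 + Σ Δx = -592.5 cm.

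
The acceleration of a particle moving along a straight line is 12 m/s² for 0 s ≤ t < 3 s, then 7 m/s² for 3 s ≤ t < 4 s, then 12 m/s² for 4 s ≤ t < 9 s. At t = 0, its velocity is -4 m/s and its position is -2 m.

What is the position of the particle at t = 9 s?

On each constant-a segment, Δv = aΔt and Δx = v₀Δt + ½aΔt²; chain segment to segment.
0–3 s: v starts -4 m/s; Δx = -4·3 + ½·12·3² = 42 m; v ends 32 m/s.
3–4 s: v starts 32 m/s; Δx = 32·1 + ½·7·1² = 35.5 m; v ends 39 m/s.
4–9 s: v starts 39 m/s; Δx = 39·5 + ½·12·5² = 345 m; v ends 99 m/s.
x(9) = -2 + Σ Δx = 420.5 m.

420.5 m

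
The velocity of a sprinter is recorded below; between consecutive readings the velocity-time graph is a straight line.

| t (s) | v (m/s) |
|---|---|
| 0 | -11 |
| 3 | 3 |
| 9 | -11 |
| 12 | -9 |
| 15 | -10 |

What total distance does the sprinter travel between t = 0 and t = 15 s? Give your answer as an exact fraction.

702/7 m

Total distance travelled is ∫|v| dt — sum the magnitudes of each area piece.
0–3 s: v = 0 at t = 33/14 s; triangle areas 363/28 + 27/28 = 195/14 m
3–9 s: v = 0 at t = 30/7 s; triangle areas 27/14 + 363/14 = 195/7 m
9–12 s: |½(-11 + -9)(3)| = 30 m
12–15 s: |½(-9 + -10)(3)| = 28.5 m
Total distance = 702/7 m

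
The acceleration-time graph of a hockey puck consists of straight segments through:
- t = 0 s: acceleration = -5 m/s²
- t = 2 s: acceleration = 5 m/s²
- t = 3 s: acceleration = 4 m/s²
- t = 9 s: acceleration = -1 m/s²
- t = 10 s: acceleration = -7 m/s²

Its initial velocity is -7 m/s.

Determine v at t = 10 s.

2.5 m/s

Δv equals the area under the a-t graph; then v = v₀ + Δv.
0–2 s: ½(-5 + 5)(2) = 0 m/s
2–3 s: ½(5 + 4)(1) = 4.5 m/s
3–9 s: ½(4 + -1)(6) = 9 m/s
9–10 s: ½(-1 + -7)(1) = -4 m/s
Δv = 9.5 m/s, so v(10) = -7 + (9.5) = 2.5 m/s.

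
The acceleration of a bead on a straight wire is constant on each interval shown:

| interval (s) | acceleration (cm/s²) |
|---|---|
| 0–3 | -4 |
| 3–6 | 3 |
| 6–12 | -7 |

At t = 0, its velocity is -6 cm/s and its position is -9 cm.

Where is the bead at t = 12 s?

-265.5 cm

On each constant-a segment, Δv = aΔt and Δx = v₀Δt + ½aΔt²; chain segment to segment.
0–3 s: v starts -6 cm/s; Δx = -6·3 + ½·-4·3² = -36 cm; v ends -18 cm/s.
3–6 s: v starts -18 cm/s; Δx = -18·3 + ½·3·3² = -40.5 cm; v ends -9 cm/s.
6–12 s: v starts -9 cm/s; Δx = -9·6 + ½·-7·6² = -180 cm; v ends -51 cm/s.
x(12) = -9 + Σ Δx = -265.5 cm.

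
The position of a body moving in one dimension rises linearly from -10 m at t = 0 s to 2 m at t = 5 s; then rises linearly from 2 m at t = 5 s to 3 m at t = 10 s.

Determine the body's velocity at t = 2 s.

2.4 m/s

Velocity is the slope of the x-t graph on 0–5 s: (2 − -10)/(5 − 0) = 2.4 m/s.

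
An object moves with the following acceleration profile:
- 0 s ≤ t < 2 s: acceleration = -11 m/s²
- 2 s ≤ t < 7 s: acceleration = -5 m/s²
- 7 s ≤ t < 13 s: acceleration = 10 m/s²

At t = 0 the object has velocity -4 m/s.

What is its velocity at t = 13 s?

Δv equals the area under the a-t graph; then v = v₀ + Δv.
0–2 s: -11 × 2 = -22 m/s
2–7 s: -5 × 5 = -25 m/s
7–13 s: 10 × 6 = 60 m/s
Δv = 13 m/s, so v(13) = -4 + (13) = 9 m/s.

9 m/s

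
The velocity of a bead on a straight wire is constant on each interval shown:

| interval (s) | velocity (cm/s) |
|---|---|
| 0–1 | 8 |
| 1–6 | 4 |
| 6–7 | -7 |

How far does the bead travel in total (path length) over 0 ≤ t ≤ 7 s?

35 cm

Total distance travelled is ∫|v| dt — sum the magnitudes of each area piece.
0–1 s: |8| × 1 = 8 cm
1–6 s: |4| × 5 = 20 cm
6–7 s: |-7| × 1 = 7 cm
Total distance = 35 cm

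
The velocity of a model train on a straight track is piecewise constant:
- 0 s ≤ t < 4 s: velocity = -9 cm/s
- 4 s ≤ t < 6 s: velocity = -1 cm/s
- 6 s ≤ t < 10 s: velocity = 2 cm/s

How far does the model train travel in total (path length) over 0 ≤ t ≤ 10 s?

46 cm

Total distance travelled is ∫|v| dt — sum the magnitudes of each area piece.
0–4 s: |-9| × 4 = 36 cm
4–6 s: |-1| × 2 = 2 cm
6–10 s: |2| × 4 = 8 cm
Total distance = 46 cm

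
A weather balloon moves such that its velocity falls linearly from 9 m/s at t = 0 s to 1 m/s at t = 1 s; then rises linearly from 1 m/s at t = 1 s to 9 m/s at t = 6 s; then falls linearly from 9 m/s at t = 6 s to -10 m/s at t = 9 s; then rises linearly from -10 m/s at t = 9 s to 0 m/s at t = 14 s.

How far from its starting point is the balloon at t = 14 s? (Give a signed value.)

3.5 m

Displacement is the signed area under the v-t curve.
0–1 s: ½(9 + 1)(1) = 5 m
1–6 s: ½(1 + 9)(5) = 25 m
6–9 s: ½(9 + -10)(3) = -1.5 m
9–14 s: ½(-10 + 0)(5) = -25 m
Net displacement = 3.5 m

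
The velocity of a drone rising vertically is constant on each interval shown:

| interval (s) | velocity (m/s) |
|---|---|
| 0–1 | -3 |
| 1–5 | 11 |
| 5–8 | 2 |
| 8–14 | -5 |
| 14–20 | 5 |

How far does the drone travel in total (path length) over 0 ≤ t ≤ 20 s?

Distance (not displacement) is the total path length: add the absolute areas under v-t.
0–1 s: |-3| × 1 = 3 m
1–5 s: |11| × 4 = 44 m
5–8 s: |2| × 3 = 6 m
8–14 s: |-5| × 6 = 30 m
14–20 s: |5| × 6 = 30 m
Total distance = 113 m

113 m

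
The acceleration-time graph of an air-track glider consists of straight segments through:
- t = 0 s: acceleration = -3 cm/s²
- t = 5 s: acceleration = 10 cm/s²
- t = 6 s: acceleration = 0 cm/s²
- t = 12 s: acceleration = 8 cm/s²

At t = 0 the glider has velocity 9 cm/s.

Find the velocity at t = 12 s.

55.5 cm/s

Δv equals the area under the a-t graph; then v = v₀ + Δv.
0–5 s: ½(-3 + 10)(5) = 17.5 cm/s
5–6 s: ½(10 + 0)(1) = 5 cm/s
6–12 s: ½(0 + 8)(6) = 24 cm/s
Δv = 46.5 cm/s, so v(12) = 9 + (46.5) = 55.5 cm/s.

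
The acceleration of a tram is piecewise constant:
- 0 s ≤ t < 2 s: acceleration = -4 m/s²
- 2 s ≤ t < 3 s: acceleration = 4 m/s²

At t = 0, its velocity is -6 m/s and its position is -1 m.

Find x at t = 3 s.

On each constant-a segment, Δv = aΔt and Δx = v₀Δt + ½aΔt²; chain segment to segment.
0–2 s: v starts -6 m/s; Δx = -6·2 + ½·-4·2² = -20 m; v ends -14 m/s.
2–3 s: v starts -14 m/s; Δx = -14·1 + ½·4·1² = -12 m; v ends -10 m/s.
x(3) = -1 + Σ Δx = -33 m.

-33 m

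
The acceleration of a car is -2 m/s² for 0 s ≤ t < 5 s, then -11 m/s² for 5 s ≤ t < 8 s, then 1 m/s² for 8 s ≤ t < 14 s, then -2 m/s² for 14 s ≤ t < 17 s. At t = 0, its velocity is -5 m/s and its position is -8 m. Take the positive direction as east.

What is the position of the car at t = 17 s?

On each constant-a segment, Δv = aΔt and Δx = v₀Δt + ½aΔt²; chain segment to segment.
0–5 s: v starts -5 m/s; Δx = -5·5 + ½·-2·5² = -50 m; v ends -15 m/s.
5–8 s: v starts -15 m/s; Δx = -15·3 + ½·-11·3² = -94.5 m; v ends -48 m/s.
8–14 s: v starts -48 m/s; Δx = -48·6 + ½·1·6² = -270 m; v ends -42 m/s.
14–17 s: v starts -42 m/s; Δx = -42·3 + ½·-2·3² = -135 m; v ends -48 m/s.
x(17) = -8 + Σ Δx = -557.5 m.

-557.5 m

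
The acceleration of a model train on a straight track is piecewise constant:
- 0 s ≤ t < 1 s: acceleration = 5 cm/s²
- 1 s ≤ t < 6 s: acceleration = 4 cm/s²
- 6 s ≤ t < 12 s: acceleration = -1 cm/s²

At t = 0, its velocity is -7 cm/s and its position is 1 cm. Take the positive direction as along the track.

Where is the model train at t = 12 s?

On each constant-a segment, Δv = aΔt and Δx = v₀Δt + ½aΔt²; chain segment to segment.
0–1 s: v starts -7 cm/s; Δx = -7·1 + ½·5·1² = -4.5 cm; v ends -2 cm/s.
1–6 s: v starts -2 cm/s; Δx = -2·5 + ½·4·5² = 40 cm; v ends 18 cm/s.
6–12 s: v starts 18 cm/s; Δx = 18·6 + ½·-1·6² = 90 cm; v ends 12 cm/s.
x(12) = 1 + Σ Δx = 126.5 cm.

126.5 cm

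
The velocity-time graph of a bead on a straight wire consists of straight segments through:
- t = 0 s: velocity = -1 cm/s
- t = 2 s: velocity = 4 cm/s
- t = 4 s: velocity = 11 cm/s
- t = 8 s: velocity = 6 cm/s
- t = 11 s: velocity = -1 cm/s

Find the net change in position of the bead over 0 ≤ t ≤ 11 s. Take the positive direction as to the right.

Net displacement equals the area under the velocity-time graph (areas below the axis count negative).
0–2 s: ½(-1 + 4)(2) = 3 cm
2–4 s: ½(4 + 11)(2) = 15 cm
4–8 s: ½(11 + 6)(4) = 34 cm
8–11 s: ½(6 + -1)(3) = 7.5 cm
Net displacement = 59.5 cm

59.5 cm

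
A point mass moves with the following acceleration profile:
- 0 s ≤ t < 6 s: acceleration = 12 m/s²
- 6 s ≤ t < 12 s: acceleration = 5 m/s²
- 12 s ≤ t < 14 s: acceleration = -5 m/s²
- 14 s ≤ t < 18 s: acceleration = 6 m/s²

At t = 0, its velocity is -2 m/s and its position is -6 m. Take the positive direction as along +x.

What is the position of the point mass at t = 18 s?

On each constant-a segment, Δv = aΔt and Δx = v₀Δt + ½aΔt²; chain segment to segment.
0–6 s: v starts -2 m/s; Δx = -2·6 + ½·12·6² = 204 m; v ends 70 m/s.
6–12 s: v starts 70 m/s; Δx = 70·6 + ½·5·6² = 510 m; v ends 100 m/s.
12–14 s: v starts 100 m/s; Δx = 100·2 + ½·-5·2² = 190 m; v ends 90 m/s.
14–18 s: v starts 90 m/s; Δx = 90·4 + ½·6·4² = 408 m; v ends 114 m/s.
x(18) = -6 + Σ Δx = 1306 m.

1306 m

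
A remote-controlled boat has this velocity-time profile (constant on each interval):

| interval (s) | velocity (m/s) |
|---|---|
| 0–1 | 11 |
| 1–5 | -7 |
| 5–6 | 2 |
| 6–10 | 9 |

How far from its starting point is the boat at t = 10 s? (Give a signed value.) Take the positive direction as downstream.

21 m

Net displacement equals the area under the velocity-time graph (areas below the axis count negative).
0–1 s: 11 × 1 = 11 m
1–5 s: -7 × 4 = -28 m
5–6 s: 2 × 1 = 2 m
6–10 s: 9 × 4 = 36 m
Net displacement = 21 m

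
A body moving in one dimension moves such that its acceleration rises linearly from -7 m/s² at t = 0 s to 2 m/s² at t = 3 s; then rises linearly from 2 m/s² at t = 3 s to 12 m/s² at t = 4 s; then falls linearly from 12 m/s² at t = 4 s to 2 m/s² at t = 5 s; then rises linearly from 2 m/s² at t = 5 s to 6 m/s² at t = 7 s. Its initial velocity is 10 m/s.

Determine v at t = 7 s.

Δv equals the area under the a-t graph; then v = v₀ + Δv.
0–3 s: ½(-7 + 2)(3) = -7.5 m/s
3–4 s: ½(2 + 12)(1) = 7 m/s
4–5 s: ½(12 + 2)(1) = 7 m/s
5–7 s: ½(2 + 6)(2) = 8 m/s
Δv = 14.5 m/s, so v(7) = 10 + (14.5) = 24.5 m/s.

24.5 m/s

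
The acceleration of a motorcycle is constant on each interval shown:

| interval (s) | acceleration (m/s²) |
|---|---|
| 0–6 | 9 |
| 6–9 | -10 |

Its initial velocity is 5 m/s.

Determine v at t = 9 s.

29 m/s

Δv equals the area under the a-t graph; then v = v₀ + Δv.
0–6 s: 9 × 6 = 54 m/s
6–9 s: -10 × 3 = -30 m/s
Δv = 24 m/s, so v(9) = 5 + (24) = 29 m/s.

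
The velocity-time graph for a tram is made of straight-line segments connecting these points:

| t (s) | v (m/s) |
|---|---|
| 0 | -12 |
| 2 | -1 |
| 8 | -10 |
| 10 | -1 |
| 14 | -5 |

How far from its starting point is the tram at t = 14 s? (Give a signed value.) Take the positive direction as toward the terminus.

-69 m

Displacement is the signed area under the v-t curve.
0–2 s: ½(-12 + -1)(2) = -13 m
2–8 s: ½(-1 + -10)(6) = -33 m
8–10 s: ½(-10 + -1)(2) = -11 m
10–14 s: ½(-1 + -5)(4) = -12 m
Net displacement = -69 m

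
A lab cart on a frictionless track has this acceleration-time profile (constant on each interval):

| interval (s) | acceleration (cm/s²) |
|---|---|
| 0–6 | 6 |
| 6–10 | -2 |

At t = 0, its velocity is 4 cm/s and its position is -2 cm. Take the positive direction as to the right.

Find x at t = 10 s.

274 cm

On each constant-a segment, Δv = aΔt and Δx = v₀Δt + ½aΔt²; chain segment to segment.
0–6 s: v starts 4 cm/s; Δx = 4·6 + ½·6·6² = 132 cm; v ends 40 cm/s.
6–10 s: v starts 40 cm/s; Δx = 40·4 + ½·-2·4² = 144 cm; v ends 32 cm/s.
x(10) = -2 + Σ Δx = 274 cm.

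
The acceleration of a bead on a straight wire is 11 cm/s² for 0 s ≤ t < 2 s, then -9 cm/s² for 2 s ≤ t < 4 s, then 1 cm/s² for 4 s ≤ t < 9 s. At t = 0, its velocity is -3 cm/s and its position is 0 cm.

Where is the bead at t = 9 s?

On each constant-a segment, Δv = aΔt and Δx = v₀Δt + ½aΔt²; chain segment to segment.
0–2 s: v starts -3 cm/s; Δx = -3·2 + ½·11·2² = 16 cm; v ends 19 cm/s.
2–4 s: v starts 19 cm/s; Δx = 19·2 + ½·-9·2² = 20 cm; v ends 1 cm/s.
4–9 s: v starts 1 cm/s; Δx = 1·5 + ½·1·5² = 17.5 cm; v ends 6 cm/s.
x(9) = 0 + Σ Δx = 53.5 cm.

53.5 cm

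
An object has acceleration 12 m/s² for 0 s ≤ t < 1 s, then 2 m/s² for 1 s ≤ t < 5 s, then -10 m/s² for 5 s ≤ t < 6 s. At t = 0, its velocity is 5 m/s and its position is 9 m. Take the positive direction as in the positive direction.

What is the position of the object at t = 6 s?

124 m

On each constant-a segment, Δv = aΔt and Δx = v₀Δt + ½aΔt²; chain segment to segment.
0–1 s: v starts 5 m/s; Δx = 5·1 + ½·12·1² = 11 m; v ends 17 m/s.
1–5 s: v starts 17 m/s; Δx = 17·4 + ½·2·4² = 84 m; v ends 25 m/s.
5–6 s: v starts 25 m/s; Δx = 25·1 + ½·-10·1² = 20 m; v ends 15 m/s.
x(6) = 9 + Σ Δx = 124 m.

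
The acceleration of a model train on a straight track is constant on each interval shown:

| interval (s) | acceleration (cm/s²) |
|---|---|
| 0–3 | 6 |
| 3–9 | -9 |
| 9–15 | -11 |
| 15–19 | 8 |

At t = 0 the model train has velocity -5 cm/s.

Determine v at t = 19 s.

-75 cm/s

Δv equals the area under the a-t graph; then v = v₀ + Δv.
0–3 s: 6 × 3 = 18 cm/s
3–9 s: -9 × 6 = -54 cm/s
9–15 s: -11 × 6 = -66 cm/s
15–19 s: 8 × 4 = 32 cm/s
Δv = -70 cm/s, so v(19) = -5 + (-70) = -75 cm/s.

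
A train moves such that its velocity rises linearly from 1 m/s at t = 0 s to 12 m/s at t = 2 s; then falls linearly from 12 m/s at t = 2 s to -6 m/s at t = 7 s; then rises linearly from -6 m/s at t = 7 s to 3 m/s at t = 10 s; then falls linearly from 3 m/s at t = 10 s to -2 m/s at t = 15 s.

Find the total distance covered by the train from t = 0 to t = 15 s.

Total distance travelled is ∫|v| dt — sum the magnitudes of each area piece.
0–2 s: |½(1 + 12)(2)| = 13 m
2–7 s: v = 0 at t = 16/3 s; triangle areas 20 + 5 = 25 m
7–10 s: v = 0 at t = 9 s; triangle areas 6 + 1.5 = 7.5 m
10–15 s: v = 0 at t = 13 s; triangle areas 4.5 + 2 = 6.5 m
Total distance = 52 m

52 m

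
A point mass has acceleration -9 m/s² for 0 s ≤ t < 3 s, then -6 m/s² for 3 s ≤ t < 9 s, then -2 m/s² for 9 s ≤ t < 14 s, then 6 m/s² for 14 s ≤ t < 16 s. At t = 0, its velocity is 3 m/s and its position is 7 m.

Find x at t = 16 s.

-729.5 m

On each constant-a segment, Δv = aΔt and Δx = v₀Δt + ½aΔt²; chain segment to segment.
0–3 s: v starts 3 m/s; Δx = 3·3 + ½·-9·3² = -31.5 m; v ends -24 m/s.
3–9 s: v starts -24 m/s; Δx = -24·6 + ½·-6·6² = -252 m; v ends -60 m/s.
9–14 s: v starts -60 m/s; Δx = -60·5 + ½·-2·5² = -325 m; v ends -70 m/s.
14–16 s: v starts -70 m/s; Δx = -70·2 + ½·6·2² = -128 m; v ends -58 m/s.
x(16) = 7 + Σ Δx = -729.5 m.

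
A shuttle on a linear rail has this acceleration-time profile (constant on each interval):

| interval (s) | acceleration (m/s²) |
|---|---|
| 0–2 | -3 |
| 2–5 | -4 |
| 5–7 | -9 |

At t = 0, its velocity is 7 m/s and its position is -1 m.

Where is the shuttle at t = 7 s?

On each constant-a segment, Δv = aΔt and Δx = v₀Δt + ½aΔt²; chain segment to segment.
0–2 s: v starts 7 m/s; Δx = 7·2 + ½·-3·2² = 8 m; v ends 1 m/s.
2–5 s: v starts 1 m/s; Δx = 1·3 + ½·-4·3² = -15 m; v ends -11 m/s.
5–7 s: v starts -11 m/s; Δx = -11·2 + ½·-9·2² = -40 m; v ends -29 m/s.
x(7) = -1 + Σ Δx = -48 m.

-48 m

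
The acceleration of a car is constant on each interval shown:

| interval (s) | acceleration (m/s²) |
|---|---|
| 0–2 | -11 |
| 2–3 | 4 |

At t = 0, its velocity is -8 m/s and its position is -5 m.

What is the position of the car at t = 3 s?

On each constant-a segment, Δv = aΔt and Δx = v₀Δt + ½aΔt²; chain segment to segment.
0–2 s: v starts -8 m/s; Δx = -8·2 + ½·-11·2² = -38 m; v ends -30 m/s.
2–3 s: v starts -30 m/s; Δx = -30·1 + ½·4·1² = -28 m; v ends -26 m/s.
x(3) = -5 + Σ Δx = -71 m.

-71 m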